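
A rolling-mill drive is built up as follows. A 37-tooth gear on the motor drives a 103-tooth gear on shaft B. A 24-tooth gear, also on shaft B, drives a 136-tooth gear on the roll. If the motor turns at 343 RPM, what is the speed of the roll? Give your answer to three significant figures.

21.7 RPM

gear mesh 103/37 = 2.7838 → 343/2.7838 = 123.21 RPM
gear mesh 136/24 = 5.6667 → 123.21/5.6667 = 21.744 RPM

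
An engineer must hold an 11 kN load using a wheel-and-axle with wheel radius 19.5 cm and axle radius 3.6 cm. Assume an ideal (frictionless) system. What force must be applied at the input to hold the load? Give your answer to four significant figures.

2.031 kN

Wheel-and-axle MA = R/r = 19.5/3.6 = 5.4167.
Effort = load / MA = 11 / 5.4167 = 2.0308 kN.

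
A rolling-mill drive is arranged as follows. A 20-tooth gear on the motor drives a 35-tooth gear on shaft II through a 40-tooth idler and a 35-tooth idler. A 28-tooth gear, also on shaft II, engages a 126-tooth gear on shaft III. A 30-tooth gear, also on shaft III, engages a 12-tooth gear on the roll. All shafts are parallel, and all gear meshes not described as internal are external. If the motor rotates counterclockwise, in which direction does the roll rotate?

clockwise

the motor → shaft II: driver → idler → idler → driven is 3 external meshes, 3 reversals → CW.
shaft II → shaft III: external mesh, 1 reversal → CCW.
shaft III → the roll: external mesh, 1 reversal → CW.
5 reversals in total — an odd number — so the roll turns opposite to the motor.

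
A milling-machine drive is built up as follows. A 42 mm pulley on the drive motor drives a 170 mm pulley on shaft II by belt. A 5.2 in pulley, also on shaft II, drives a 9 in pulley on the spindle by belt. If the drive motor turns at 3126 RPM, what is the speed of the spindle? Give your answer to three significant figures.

446 RPM

the drive motor → shaft II (belt, 170/42): 3126 ÷ 4.0476 = 772.31 RPM
shaft II → the spindle (belt, 9/5.2): 772.31 ÷ 1.7308 = 446.22 RPM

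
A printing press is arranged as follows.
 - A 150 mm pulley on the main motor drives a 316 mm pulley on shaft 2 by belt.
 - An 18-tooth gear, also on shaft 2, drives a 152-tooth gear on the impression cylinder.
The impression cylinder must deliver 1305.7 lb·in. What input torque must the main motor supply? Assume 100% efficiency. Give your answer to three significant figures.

Overall ratio R = 2.1067 × 8.4444 = 17.79.
Input torque = output torque / R = 1305.7 / 17.79 = 73.397 lb·in.

73.4 lb·in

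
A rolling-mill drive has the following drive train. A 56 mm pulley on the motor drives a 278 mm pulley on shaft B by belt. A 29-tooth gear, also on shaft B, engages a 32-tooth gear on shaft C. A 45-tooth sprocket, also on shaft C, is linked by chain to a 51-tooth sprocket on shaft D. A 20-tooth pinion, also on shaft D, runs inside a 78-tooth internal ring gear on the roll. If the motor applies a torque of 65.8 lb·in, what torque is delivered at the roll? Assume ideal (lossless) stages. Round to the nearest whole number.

1593 lb·in

belt 278/56 = 4.9643 → τ = 65.8·4.9643 = 326.65 lb·in
gear mesh 32/29 = 1.1034 → τ = 326.65·1.1034 = 360.44 lb·in
chain 51/45 = 1.1333 → τ = 360.44·1.1333 = 408.5 lb·in
internal gear 78/20 = 3.9 → τ = 408.5·3.9 = 1593.2 lb·in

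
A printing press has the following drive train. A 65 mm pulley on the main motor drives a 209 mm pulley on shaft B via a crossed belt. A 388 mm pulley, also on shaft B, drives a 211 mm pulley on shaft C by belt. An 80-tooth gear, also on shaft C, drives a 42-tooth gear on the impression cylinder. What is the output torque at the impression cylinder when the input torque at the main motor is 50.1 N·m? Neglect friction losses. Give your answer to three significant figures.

46.0 N·m

After the belt (209/65): 50.1 × 3.2154 = 161.09 N·m
After the belt (211/388): 161.09 × 0.54381 = 87.603 N·m
After the gear mesh (42/80): 87.603 × 0.525 = 45.992 N·m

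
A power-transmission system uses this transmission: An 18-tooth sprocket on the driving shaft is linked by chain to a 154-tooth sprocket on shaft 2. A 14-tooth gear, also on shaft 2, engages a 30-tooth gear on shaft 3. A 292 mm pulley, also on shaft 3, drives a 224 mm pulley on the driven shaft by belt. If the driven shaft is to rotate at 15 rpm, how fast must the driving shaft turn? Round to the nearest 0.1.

Overall ratio R = 8.5556 × 2.1429 × 0.76712 = 14.064.
Required input speed = output speed × R = 15 × 14.064 = 210.96 rpm.

211.0 rpm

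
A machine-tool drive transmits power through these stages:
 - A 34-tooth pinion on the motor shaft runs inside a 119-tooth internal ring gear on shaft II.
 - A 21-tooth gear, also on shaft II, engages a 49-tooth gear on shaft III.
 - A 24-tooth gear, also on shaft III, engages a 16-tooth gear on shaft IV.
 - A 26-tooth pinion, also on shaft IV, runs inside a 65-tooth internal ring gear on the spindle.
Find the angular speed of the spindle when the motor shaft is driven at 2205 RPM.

the motor shaft → shaft II (internal gear, 119/34): 2205 ÷ 3.5 = 630 RPM
shaft II → shaft III (gear mesh, 49/21): 630 ÷ 2.3333 = 270 RPM
shaft III → shaft IV (gear mesh, 16/24): 270 ÷ 0.66667 = 405 RPM
shaft IV → the spindle (internal gear, 65/26): 405 ÷ 2.5 = 162 RPM

162 RPM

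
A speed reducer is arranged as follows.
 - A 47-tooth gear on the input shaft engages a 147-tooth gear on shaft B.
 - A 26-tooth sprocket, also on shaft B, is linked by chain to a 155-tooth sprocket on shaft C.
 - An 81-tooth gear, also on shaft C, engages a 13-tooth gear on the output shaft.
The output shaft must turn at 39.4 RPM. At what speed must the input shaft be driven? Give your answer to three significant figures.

118 RPM

Overall ratio R = 3.1277 × 5.9615 × 0.16049 = 2.9925.
Required input speed = output speed × R = 39.4 × 2.9925 = 117.91 RPM.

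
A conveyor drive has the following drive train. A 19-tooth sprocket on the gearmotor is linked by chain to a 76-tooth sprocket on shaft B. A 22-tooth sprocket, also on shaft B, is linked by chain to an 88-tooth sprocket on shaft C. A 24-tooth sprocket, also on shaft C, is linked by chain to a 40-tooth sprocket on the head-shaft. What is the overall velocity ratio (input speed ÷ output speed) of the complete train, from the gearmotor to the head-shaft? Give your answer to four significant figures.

Each stage contributes driven/driver: chain 76/19 = 4, chain 88/22 = 4, chain 40/24 = 1.6667.
Overall: 4 × 4 × 1.6667 = 26.667.

26.67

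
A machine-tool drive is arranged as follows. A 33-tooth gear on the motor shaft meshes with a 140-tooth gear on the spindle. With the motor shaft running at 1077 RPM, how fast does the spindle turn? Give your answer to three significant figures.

254 RPM

Gear mesh: ratio = 140/33 = 4.2424, so the spindle turns at 1077 / 4.2424 = 253.86 RPM.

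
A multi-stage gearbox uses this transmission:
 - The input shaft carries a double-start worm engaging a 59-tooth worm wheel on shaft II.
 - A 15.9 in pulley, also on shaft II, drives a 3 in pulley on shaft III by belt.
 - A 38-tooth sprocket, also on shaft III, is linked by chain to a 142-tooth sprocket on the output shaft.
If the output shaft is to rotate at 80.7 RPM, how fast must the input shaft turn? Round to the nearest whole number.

Overall ratio R = 29.5 × 0.18868 × 3.7368 = 20.799.
Required input speed = output speed × R = 80.7 × 20.799 = 1678.5 RPM.

1679 RPM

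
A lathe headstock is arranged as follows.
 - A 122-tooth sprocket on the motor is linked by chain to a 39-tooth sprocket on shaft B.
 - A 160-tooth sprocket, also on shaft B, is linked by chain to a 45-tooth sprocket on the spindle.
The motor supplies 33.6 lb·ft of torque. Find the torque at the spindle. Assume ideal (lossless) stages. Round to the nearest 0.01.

Chain: ratio = 39/122 = 0.31967; torque at shaft B = 33.6 × 0.31967 = 10.741 lb·ft.
Chain: ratio = 45/160 = 0.28125; torque at the spindle = 10.741 × 0.28125 = 3.0209 lb·ft.

3.02 lb·ft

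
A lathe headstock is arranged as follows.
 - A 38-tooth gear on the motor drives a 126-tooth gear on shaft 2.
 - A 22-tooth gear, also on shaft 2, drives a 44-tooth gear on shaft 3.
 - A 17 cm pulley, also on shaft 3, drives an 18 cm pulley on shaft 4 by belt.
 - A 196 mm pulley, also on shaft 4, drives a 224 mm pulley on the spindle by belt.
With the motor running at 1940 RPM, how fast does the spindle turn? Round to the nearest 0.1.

Gear mesh: ratio = 126/38 = 3.3158, so shaft 2 turns at 1940 / 3.3158 = 585.08 RPM.
Gear mesh: ratio = 44/22 = 2, so shaft 3 turns at 585.08 / 2 = 292.54 RPM.
Belt: ratio = 18/17 = 1.0588, so shaft 4 turns at 292.54 / 1.0588 = 276.29 RPM.
Belt: ratio = 224/196 = 1.1429, so the spindle turns at 276.29 / 1.1429 = 241.75 RPM.

241.8 RPM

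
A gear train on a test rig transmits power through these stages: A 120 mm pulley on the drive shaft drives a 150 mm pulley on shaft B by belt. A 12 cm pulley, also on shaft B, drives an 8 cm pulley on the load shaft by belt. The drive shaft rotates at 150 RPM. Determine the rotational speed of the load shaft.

belt 150/120 = 1.25 → 150/1.25 = 120 RPM
belt 8/12 = 0.66667 → 120/0.66667 = 180 RPM

180 RPM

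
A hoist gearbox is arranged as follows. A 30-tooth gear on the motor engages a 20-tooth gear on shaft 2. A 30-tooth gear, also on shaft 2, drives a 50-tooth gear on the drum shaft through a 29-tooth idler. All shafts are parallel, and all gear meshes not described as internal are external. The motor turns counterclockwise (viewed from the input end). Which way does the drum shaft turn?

the motor → shaft 2: external mesh, 1 reversal → CW.
shaft 2 → the drum shaft: driver → idler → driven is 2 external meshes, 2 reversals → CW.
3 reversals in total — an odd number — so the drum shaft turns opposite to the motor.

clockwise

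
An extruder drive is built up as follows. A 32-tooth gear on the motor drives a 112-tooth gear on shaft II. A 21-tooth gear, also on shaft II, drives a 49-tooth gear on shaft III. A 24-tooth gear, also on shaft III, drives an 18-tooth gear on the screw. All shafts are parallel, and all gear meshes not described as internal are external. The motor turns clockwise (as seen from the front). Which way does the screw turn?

anticlockwise

the motor → shaft II: external mesh, 1 reversal → CCW.
shaft II → shaft III: external mesh, 1 reversal → CW.
shaft III → the screw: external mesh, 1 reversal → CCW.
3 reversals in total — an odd number — so the screw turns opposite to the motor.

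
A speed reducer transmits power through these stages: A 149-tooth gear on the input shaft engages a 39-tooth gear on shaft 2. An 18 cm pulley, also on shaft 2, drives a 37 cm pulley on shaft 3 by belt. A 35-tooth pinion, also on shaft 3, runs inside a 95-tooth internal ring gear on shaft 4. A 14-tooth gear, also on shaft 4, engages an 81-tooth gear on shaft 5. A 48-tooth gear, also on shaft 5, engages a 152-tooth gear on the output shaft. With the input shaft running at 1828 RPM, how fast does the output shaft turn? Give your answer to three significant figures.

68.3 RPM

gear mesh 39/149 = 0.26174 → 1828/0.26174 = 6983.9 RPM
belt 37/18 = 2.0556 → 6983.9/2.0556 = 3397.6 RPM
internal gear 95/35 = 2.7143 → 3397.6/2.7143 = 1251.7 RPM
gear mesh 81/14 = 5.7857 → 1251.7/5.7857 = 216.35 RPM
gear mesh 152/48 = 3.1667 → 216.35/3.1667 = 68.321 RPM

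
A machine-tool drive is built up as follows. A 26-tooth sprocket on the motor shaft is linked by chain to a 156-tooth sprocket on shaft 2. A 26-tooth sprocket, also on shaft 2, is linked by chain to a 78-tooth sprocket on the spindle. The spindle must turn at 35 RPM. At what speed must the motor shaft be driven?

630 RPM

Overall ratio R = 6 × 3 = 18.
Required input speed = output speed × R = 35 × 18 = 630 RPM.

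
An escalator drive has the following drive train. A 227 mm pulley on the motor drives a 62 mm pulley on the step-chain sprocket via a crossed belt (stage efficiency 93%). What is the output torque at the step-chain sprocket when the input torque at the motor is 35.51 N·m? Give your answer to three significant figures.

After the belt (62/227): 35.51 × 0.27313 × 0.93 = 9.0199 N·m

9.02 N·m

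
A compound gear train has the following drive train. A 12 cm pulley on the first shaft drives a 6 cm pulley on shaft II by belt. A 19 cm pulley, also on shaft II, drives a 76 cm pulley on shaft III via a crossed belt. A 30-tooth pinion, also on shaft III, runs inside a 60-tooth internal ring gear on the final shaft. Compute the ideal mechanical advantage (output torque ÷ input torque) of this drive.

Each stage contributes driven/driver: belt 6/12 = 0.5, belt 76/19 = 4, internal gear 60/30 = 2.
Overall: 0.5 × 4 × 2 = 4.

4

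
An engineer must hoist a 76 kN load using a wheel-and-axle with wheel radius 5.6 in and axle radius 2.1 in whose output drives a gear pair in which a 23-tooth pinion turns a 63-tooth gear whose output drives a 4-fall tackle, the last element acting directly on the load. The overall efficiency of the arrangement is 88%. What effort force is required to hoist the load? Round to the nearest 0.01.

Wheel-and-axle MA = R/r = 5.6/2.1 = 2.6667.
Gear pair MA = 63/23 = 2.7391.
Block-and-tackle MA = number of supporting rope parts = 4.
Combined ideal MA = 2.6667 × 2.7391 × 4 = 29.217.
Actual MA = 29.217 × 0.88 = 25.711.
Effort = load / actual MA = 76 / 25.711 = 2.9559 kN.

2.96 kN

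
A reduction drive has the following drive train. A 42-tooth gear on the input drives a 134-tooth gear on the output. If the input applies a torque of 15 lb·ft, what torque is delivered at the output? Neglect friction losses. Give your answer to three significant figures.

47.9 lb·ft

Gear mesh: ratio = 134/42 = 3.1905; torque at the output = 15 × 3.1905 = 47.857 lb·ft.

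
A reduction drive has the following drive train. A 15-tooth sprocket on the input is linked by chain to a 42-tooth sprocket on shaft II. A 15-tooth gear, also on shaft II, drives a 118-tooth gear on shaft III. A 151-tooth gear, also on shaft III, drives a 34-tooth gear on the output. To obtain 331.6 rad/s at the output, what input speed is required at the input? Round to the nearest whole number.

1645 rad/s

Overall ratio R = 2.8 × 7.8667 × 0.22517 = 4.9596.
Required input speed = output speed × R = 331.6 × 4.9596 = 1644.6 rad/s.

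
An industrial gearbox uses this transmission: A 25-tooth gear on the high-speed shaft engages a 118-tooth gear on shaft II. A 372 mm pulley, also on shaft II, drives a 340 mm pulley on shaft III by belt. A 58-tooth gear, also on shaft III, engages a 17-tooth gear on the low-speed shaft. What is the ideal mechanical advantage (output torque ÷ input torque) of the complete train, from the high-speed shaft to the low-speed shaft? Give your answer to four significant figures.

Each stage contributes driven/driver: gear mesh 118/25 = 4.72, belt 340/372 = 0.91398, gear mesh 17/58 = 0.2931.
Overall: 4.72 × 0.91398 × 0.2931 = 1.2644.

1.264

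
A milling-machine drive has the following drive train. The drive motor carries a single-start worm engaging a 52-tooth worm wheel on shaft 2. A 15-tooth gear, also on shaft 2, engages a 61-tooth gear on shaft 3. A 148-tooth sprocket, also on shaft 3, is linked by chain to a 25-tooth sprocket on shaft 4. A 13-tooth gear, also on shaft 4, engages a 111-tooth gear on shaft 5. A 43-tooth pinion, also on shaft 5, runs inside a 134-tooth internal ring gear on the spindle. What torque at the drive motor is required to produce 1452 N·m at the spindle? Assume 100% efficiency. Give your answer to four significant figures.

1.528 N·m

Overall ratio R = 52 × 4.0667 × 0.16892 × 8.5385 × 3.1163 = 950.47.
Input torque = output torque / R = 1452 / 950.47 = 1.5277 N·m.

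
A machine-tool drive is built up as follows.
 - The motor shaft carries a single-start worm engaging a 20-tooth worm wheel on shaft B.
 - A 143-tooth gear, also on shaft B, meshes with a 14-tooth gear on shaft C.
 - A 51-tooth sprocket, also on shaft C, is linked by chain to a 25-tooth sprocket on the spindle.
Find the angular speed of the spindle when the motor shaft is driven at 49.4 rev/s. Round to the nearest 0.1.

51.5 rev/s

the motor shaft → shaft B (worm, 20/1): 49.4 ÷ 20 = 2.47 rev/s
shaft B → shaft C (gear mesh, 14/143): 2.47 ÷ 0.097902 = 25.229 rev/s
shaft C → the spindle (chain, 25/51): 25.229 ÷ 0.4902 = 51.468 rev/s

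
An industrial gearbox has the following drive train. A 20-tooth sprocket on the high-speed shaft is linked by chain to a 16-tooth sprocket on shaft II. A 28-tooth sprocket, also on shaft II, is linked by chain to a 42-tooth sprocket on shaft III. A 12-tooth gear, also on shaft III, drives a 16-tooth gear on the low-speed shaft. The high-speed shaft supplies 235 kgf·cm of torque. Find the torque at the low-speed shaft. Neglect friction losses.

376 kgf·cm

chain 16/20 = 0.8 → τ = 235·0.8 = 188 kgf·cm
chain 42/28 = 1.5 → τ = 188·1.5 = 282 kgf·cm
gear mesh 16/12 = 1.3333 → τ = 282·1.3333 = 376 kgf·cm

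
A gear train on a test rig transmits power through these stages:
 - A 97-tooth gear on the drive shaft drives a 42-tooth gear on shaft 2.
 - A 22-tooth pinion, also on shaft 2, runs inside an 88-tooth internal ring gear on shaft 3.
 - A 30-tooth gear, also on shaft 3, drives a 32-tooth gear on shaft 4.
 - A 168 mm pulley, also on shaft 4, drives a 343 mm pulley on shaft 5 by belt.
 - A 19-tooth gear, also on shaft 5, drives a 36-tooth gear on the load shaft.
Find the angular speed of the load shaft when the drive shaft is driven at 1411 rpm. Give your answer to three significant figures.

197 rpm

gear mesh 42/97 = 0.43299 → 1411/0.43299 = 3258.7 rpm
internal gear 88/22 = 4 → 3258.7/4 = 814.68 rpm
gear mesh 32/30 = 1.0667 → 814.68/1.0667 = 763.77 rpm
belt 343/168 = 2.0417 → 763.77/2.0417 = 374.09 rpm
gear mesh 36/19 = 1.8947 → 374.09/1.8947 = 197.44 rpm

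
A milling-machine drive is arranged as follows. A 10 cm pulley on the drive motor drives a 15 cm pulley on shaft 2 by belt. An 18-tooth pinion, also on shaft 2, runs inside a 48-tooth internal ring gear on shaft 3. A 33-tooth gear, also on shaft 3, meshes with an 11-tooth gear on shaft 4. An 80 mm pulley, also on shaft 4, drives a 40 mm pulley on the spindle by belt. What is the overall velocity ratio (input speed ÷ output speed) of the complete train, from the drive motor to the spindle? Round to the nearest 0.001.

0.667

Each stage contributes driven/driver: belt 15/10 = 1.5, internal gear 48/18 = 2.6667, gear mesh 11/33 = 0.33333, belt 40/80 = 0.5.
Overall: 1.5 × 2.6667 × 0.33333 × 0.5 = 0.66667.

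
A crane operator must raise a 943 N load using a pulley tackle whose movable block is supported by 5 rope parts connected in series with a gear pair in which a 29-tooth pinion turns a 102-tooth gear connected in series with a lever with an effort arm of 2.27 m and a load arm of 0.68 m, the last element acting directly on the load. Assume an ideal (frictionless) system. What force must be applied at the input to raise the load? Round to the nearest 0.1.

16.1 N

Block-and-tackle MA = number of supporting rope parts = 5.
Gear pair MA = 102/29 = 3.5172.
Lever MA = effort arm / load arm = 2.27/0.68 = 3.3382.
Combined ideal MA = 5 × 3.5172 × 3.3382 = 58.707.
Effort = load / MA = 943 / 58.707 = 16.063 N.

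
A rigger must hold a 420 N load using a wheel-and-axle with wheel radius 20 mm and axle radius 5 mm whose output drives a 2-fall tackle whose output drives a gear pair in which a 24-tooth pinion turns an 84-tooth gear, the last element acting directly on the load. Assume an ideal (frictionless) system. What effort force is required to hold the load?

Wheel-and-axle MA = R/r = 20/5 = 4.
Block-and-tackle MA = number of supporting rope parts = 2.
Gear pair MA = 84/24 = 3.5.
Combined ideal MA = 4 × 2 × 3.5 = 28.
Effort = load / MA = 420 / 28 = 15 N.

15 N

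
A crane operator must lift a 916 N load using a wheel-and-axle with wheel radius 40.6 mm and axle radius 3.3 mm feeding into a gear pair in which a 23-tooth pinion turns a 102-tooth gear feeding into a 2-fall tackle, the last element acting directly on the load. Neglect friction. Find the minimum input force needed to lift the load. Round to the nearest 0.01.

Wheel-and-axle MA = R/r = 40.6/3.3 = 12.303.
Gear pair MA = 102/23 = 4.4348.
Block-and-tackle MA = number of supporting rope parts = 2.
Combined ideal MA = 12.303 × 4.4348 × 2 = 109.12.
Effort = load / MA = 916 / 109.12 = 8.3942 N.

8.39 N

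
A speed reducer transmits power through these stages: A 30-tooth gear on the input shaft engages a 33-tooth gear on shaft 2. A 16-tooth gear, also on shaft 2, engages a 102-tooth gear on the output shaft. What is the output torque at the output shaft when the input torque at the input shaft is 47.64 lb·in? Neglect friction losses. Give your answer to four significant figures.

334.1 lb·in

gear mesh 33/30 = 1.1 → τ = 47.64·1.1 = 52.404 lb·in
gear mesh 102/16 = 6.375 → τ = 52.404·6.375 = 334.08 lb·in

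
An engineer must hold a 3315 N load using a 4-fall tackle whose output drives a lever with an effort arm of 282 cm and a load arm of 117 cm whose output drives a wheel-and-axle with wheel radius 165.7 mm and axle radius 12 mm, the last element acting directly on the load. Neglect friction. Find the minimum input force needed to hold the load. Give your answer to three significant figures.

Block-and-tackle MA = number of supporting rope parts = 4.
Lever MA = effort arm / load arm = 282/117 = 2.4103.
Wheel-and-axle MA = R/r = 165.7/12 = 13.808.
Combined ideal MA = 4 × 2.4103 × 13.808 = 133.13.
Effort = load / MA = 3315 / 133.13 = 24.901 N.

24.9 N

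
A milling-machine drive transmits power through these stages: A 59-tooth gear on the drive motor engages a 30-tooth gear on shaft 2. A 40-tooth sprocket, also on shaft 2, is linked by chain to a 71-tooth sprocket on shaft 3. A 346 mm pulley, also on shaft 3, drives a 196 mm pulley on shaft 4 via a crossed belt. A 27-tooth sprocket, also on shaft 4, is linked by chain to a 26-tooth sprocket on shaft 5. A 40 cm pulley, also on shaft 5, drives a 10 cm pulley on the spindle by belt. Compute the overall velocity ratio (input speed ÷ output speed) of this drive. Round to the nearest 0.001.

Each stage contributes driven/driver: gear mesh 30/59 = 0.50847, chain 71/40 = 1.775, belt 196/346 = 0.56647, chain 26/27 = 0.96296, belt 10/40 = 0.25.
Overall: 0.50847 × 1.775 × 0.56647 × 0.96296 × 0.25 = 0.12308.

0.123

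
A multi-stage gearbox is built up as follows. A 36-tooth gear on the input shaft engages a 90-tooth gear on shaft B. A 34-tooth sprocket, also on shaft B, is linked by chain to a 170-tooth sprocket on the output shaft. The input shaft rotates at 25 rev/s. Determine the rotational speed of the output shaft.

Gear mesh: ratio = 90/36 = 2.5, so shaft B turns at 25 / 2.5 = 10 rev/s.
Chain: ratio = 170/34 = 5, so the output shaft turns at 10 / 5 = 2 rev/s.

2 rev/s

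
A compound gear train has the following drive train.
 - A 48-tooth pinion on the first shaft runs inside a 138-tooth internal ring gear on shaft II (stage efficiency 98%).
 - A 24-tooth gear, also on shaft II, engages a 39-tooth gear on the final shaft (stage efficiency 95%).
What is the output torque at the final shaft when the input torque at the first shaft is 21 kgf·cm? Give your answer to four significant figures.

91.34 kgf·cm

Internal gear: ratio = 138/48 = 2.875; torque at shaft II = 21 × 2.875 × 0.98 = 59.167 kgf·cm.
Gear mesh: ratio = 39/24 = 1.625; torque at the final shaft = 59.167 × 1.625 × 0.95 = 91.34 kgf·cm.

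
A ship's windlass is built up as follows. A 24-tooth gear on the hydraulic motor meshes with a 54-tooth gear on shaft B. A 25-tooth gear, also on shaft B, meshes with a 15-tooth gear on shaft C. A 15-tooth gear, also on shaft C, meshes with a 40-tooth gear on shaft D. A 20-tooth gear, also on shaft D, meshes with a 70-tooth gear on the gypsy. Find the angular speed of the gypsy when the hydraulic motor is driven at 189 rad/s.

Gear mesh: ratio = 54/24 = 2.25, so shaft B turns at 189 / 2.25 = 84 rad/s.
Gear mesh: ratio = 15/25 = 0.6, so shaft C turns at 84 / 0.6 = 140 rad/s.
Gear mesh: ratio = 40/15 = 2.6667, so shaft D turns at 140 / 2.6667 = 52.5 rad/s.
Gear mesh: ratio = 70/20 = 3.5, so the gypsy turns at 52.5 / 3.5 = 15 rad/s.

15 rad/s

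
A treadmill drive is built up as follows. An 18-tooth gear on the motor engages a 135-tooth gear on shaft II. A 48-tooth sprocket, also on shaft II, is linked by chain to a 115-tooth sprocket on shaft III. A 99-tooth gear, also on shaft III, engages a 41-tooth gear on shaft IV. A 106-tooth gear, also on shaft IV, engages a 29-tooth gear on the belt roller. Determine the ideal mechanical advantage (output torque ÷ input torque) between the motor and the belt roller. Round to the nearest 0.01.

Each stage contributes driven/driver: gear mesh 135/18 = 7.5, chain 115/48 = 2.3958, gear mesh 41/99 = 0.41414, gear mesh 29/106 = 0.27358.
Overall: 7.5 × 2.3958 × 0.41414 × 0.27358 = 2.0359.

2.04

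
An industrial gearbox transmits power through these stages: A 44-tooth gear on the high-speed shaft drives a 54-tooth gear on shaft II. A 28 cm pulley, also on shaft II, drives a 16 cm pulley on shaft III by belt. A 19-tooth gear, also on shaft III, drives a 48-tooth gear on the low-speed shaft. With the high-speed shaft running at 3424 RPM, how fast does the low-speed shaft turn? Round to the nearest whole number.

1933 RPM

Gear mesh: ratio = 54/44 = 1.2273, so shaft II turns at 3424 / 1.2273 = 2789.9 RPM.
Belt: ratio = 16/28 = 0.57143, so shaft III turns at 2789.9 / 0.57143 = 4882.4 RPM.
Gear mesh: ratio = 48/19 = 2.5263, so the low-speed shaft turns at 4882.4 / 2.5263 = 1932.6 RPM.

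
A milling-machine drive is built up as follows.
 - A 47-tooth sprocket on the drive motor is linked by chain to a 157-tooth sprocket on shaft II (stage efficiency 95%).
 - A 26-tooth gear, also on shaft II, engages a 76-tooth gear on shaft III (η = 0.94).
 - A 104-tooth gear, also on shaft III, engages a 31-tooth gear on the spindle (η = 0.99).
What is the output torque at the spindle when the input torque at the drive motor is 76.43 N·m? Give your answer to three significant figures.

chain 157/47 = 3.3404 → τ = 76.43·3.3404·0.95 = 242.54 N·m
gear mesh 76/26 = 2.9231 → τ = 242.54·2.9231·0.94 = 666.43 N·m
gear mesh 31/104 = 0.29808 → τ = 666.43·0.29808·0.99 = 196.66 N·m

197 N·m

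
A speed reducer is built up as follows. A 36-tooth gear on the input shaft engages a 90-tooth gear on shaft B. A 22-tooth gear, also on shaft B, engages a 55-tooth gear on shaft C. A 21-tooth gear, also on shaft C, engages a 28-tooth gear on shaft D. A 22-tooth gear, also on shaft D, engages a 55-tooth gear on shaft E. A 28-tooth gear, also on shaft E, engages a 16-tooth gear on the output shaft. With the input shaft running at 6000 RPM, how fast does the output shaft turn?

504 RPM

gear mesh 90/36 = 2.5 → 6000/2.5 = 2400 RPM
gear mesh 55/22 = 2.5 → 2400/2.5 = 960 RPM
gear mesh 28/21 = 1.3333 → 960/1.3333 = 720 RPM
gear mesh 55/22 = 2.5 → 720/2.5 = 288 RPM
gear mesh 16/28 = 0.57143 → 288/0.57143 = 504 RPM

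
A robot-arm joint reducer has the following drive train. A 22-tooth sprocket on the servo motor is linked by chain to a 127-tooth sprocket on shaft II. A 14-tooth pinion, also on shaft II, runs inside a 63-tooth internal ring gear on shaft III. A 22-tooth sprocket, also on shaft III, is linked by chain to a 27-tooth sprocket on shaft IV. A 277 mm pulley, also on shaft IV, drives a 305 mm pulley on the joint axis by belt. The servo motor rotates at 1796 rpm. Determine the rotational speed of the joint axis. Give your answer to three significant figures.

51.2 rpm

the servo motor → shaft II (chain, 127/22): 1796 ÷ 5.7727 = 311.12 rpm
shaft II → shaft III (internal gear, 63/14): 311.12 ÷ 4.5 = 69.137 rpm
shaft III → shaft IV (chain, 27/22): 69.137 ÷ 1.2273 = 56.334 rpm
shaft IV → the joint axis (belt, 305/277): 56.334 ÷ 1.1011 = 51.162 rpm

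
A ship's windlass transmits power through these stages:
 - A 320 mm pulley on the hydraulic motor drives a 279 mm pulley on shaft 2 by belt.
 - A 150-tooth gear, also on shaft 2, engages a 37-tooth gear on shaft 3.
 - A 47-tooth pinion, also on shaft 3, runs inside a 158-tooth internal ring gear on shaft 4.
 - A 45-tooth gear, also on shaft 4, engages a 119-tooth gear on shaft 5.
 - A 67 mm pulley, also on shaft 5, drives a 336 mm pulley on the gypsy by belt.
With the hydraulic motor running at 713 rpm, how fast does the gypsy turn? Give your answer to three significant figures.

the hydraulic motor → shaft 2 (belt, 279/320): 713 ÷ 0.87187 = 817.78 rpm
shaft 2 → shaft 3 (gear mesh, 37/150): 817.78 ÷ 0.24667 = 3315.3 rpm
shaft 3 → shaft 4 (internal gear, 158/47): 3315.3 ÷ 3.3617 = 986.2 rpm
shaft 4 → shaft 5 (gear mesh, 119/45): 986.2 ÷ 2.6444 = 372.93 rpm
shaft 5 → the gypsy (belt, 336/67): 372.93 ÷ 5.0149 = 74.365 rpm

74.4 rpm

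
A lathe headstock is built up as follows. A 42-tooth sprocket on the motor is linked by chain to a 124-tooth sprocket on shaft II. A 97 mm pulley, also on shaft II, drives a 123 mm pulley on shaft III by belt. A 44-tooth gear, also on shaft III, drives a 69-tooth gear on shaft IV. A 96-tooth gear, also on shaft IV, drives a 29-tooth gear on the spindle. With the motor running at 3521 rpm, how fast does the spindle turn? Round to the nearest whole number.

1985 rpm

chain 124/42 = 2.9524 → 3521/2.9524 = 1192.6 rpm
belt 123/97 = 1.268 → 1192.6/1.268 = 940.5 rpm
gear mesh 69/44 = 1.5682 → 940.5/1.5682 = 599.74 rpm
gear mesh 29/96 = 0.30208 → 599.74/0.30208 = 1985.3 rpm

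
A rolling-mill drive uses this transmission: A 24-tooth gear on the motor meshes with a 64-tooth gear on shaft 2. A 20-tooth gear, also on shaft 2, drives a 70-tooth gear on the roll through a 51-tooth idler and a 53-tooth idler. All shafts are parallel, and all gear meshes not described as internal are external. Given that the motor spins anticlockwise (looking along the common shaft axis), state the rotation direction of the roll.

the motor → shaft 2: external mesh, 1 reversal → CW.
shaft 2 → the roll: driver → idler → idler → driven is 3 external meshes, 3 reversals → CCW.
4 reversals in total — an even number — so the roll turns the same way as the motor.

anticlockwise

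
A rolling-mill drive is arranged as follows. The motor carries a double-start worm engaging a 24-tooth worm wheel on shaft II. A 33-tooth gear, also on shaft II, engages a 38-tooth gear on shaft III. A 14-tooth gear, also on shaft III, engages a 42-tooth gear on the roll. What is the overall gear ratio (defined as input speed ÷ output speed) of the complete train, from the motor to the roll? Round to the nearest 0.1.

41.5

Each stage contributes driven/driver: worm 24/2 = 12, gear mesh 38/33 = 1.1515, gear mesh 42/14 = 3.
Overall: 12 × 1.1515 × 3 = 41.455.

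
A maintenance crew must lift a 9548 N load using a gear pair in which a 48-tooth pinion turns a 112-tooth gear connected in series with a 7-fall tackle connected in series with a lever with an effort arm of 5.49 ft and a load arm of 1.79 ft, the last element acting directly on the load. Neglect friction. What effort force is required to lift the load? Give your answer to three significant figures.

191 N

Gear pair MA = 112/48 = 2.3333.
Block-and-tackle MA = number of supporting rope parts = 7.
Lever MA = effort arm / load arm = 5.49/1.79 = 3.067.
Combined ideal MA = 2.3333 × 7 × 3.067 = 50.095.
Effort = load / MA = 9548 / 50.095 = 190.6 N.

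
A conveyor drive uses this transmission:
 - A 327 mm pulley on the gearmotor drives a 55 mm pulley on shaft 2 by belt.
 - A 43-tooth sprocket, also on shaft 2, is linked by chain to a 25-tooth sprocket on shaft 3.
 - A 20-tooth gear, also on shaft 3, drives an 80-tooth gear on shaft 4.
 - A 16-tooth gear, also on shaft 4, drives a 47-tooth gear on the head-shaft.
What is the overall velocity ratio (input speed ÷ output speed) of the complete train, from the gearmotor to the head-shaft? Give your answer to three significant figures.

Each stage contributes driven/driver: belt 55/327 = 0.1682, chain 25/43 = 0.5814, gear mesh 80/20 = 4, gear mesh 47/16 = 2.9375.
Overall: 0.1682 × 0.5814 × 4 × 2.9375 = 1.149.

1.15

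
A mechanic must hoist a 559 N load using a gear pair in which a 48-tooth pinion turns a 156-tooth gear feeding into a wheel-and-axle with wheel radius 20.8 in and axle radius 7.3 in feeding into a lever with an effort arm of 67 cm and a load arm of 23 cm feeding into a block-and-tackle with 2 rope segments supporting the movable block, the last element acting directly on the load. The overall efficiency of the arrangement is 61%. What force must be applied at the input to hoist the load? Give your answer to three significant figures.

17.0 N

Gear pair MA = 156/48 = 3.25.
Wheel-and-axle MA = R/r = 20.8/7.3 = 2.8493.
Lever MA = effort arm / load arm = 67/23 = 2.913.
Block-and-tackle MA = number of supporting rope parts = 2.
Combined ideal MA = 3.25 × 2.8493 × 2.913 × 2 = 53.951.
Actual MA = 53.951 × 0.61 = 32.91.
Effort = load / actual MA = 559 / 32.91 = 16.986 N.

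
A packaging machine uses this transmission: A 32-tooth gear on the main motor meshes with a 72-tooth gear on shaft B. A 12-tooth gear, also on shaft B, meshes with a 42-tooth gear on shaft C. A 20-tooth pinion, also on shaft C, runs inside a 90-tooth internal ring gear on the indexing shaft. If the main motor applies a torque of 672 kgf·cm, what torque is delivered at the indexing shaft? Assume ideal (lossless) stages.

23814 kgf·cm

After the gear mesh (72/32): 672 × 2.25 = 1512 kgf·cm
After the gear mesh (42/12): 1512 × 3.5 = 5292 kgf·cm
After the internal gear (90/20): 5292 × 4.5 = 23814 kgf·cm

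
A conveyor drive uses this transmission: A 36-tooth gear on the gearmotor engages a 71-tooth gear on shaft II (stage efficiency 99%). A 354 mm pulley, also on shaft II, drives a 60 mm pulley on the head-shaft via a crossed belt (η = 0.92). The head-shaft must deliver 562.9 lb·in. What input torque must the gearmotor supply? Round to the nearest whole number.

1849 lb·in

Overall ratio R = 1.9722 × 0.16949 = 0.33427; overall efficiency η = 0.99 × 0.92 = 0.9108.
Input torque = output torque / (R × η) = 562.9 / (0.33427 × 0.9108) = 1848.9 lb·in.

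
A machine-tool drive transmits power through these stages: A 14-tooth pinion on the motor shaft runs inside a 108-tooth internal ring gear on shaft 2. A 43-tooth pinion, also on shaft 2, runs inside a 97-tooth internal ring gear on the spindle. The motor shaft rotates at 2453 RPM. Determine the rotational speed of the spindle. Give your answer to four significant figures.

the motor shaft → shaft 2 (internal gear, 108/14): 2453 ÷ 7.7143 = 317.98 RPM
shaft 2 → the spindle (internal gear, 97/43): 317.98 ÷ 2.2558 = 140.96 RPM

141.0 RPM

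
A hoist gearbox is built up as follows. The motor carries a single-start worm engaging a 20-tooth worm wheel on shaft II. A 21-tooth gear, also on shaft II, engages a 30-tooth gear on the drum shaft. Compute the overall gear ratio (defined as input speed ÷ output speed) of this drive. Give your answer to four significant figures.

Each stage contributes driven/driver: worm 20/1 = 20, gear mesh 30/21 = 1.4286.
Overall: 20 × 1.4286 = 28.571.

28.57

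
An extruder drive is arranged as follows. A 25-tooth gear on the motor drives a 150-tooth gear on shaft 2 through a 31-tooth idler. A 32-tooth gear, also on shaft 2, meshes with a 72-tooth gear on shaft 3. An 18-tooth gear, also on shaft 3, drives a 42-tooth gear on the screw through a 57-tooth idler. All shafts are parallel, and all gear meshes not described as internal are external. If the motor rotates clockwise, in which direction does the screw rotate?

the motor → shaft 2: driver → idler → driven is 2 external meshes, 2 reversals → CW.
shaft 2 → shaft 3: external mesh, 1 reversal → CCW.
shaft 3 → the screw: driver → idler → driven is 2 external meshes, 2 reversals → CCW.
5 reversals in total — an odd number — so the screw turns opposite to the motor.

anticlockwise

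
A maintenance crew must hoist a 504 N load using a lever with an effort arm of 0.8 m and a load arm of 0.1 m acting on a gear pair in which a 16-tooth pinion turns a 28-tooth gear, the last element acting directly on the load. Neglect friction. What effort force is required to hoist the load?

Lever MA = effort arm / load arm = 0.8/0.1 = 8.
Gear pair MA = 28/16 = 1.75.
Combined ideal MA = 8 × 1.75 = 14.
Effort = load / MA = 504 / 14 = 36 N.

36 N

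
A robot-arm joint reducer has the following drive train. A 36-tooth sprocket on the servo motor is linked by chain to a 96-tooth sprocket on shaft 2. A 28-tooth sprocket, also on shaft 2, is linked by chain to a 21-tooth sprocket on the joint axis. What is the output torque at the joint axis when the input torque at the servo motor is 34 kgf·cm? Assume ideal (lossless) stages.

chain 96/36 = 2.6667 → τ = 34·2.6667 = 90.667 kgf·cm
chain 21/28 = 0.75 → τ = 90.667·0.75 = 68 kgf·cm

68 kgf·cm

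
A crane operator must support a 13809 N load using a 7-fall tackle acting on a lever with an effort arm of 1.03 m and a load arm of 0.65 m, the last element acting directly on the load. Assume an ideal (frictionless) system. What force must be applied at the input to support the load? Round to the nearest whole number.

1245 N

Block-and-tackle MA = number of supporting rope parts = 7.
Lever MA = effort arm / load arm = 1.03/0.65 = 1.5846.
Combined ideal MA = 7 × 1.5846 = 11.092.
Effort = load / MA = 13809 / 11.092 = 1244.9 N.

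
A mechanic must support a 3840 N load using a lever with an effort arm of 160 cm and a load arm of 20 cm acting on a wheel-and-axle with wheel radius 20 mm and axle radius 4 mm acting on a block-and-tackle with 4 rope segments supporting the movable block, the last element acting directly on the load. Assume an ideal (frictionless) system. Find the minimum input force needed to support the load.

Lever MA = effort arm / load arm = 160/20 = 8.
Wheel-and-axle MA = R/r = 20/4 = 5.
Block-and-tackle MA = number of supporting rope parts = 4.
Combined ideal MA = 8 × 5 × 4 = 160.
Effort = load / MA = 3840 / 160 = 24 N.

24 N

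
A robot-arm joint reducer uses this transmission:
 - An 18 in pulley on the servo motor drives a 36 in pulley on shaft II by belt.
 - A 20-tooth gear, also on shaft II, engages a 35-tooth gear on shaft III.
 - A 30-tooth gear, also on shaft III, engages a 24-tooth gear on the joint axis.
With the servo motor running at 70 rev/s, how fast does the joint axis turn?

the servo motor → shaft II (belt, 36/18): 70 ÷ 2 = 35 rev/s
shaft II → shaft III (gear mesh, 35/20): 35 ÷ 1.75 = 20 rev/s
shaft III → the joint axis (gear mesh, 24/30): 20 ÷ 0.8 = 25 rev/s

25 rev/s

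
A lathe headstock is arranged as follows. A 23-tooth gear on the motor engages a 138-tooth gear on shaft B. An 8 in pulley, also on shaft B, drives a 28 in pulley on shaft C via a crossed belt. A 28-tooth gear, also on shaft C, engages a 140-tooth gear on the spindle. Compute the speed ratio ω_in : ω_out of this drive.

Each stage contributes driven/driver: gear mesh 138/23 = 6, belt 28/8 = 3.5, gear mesh 140/28 = 5.
Overall: 6 × 3.5 × 5 = 105.

105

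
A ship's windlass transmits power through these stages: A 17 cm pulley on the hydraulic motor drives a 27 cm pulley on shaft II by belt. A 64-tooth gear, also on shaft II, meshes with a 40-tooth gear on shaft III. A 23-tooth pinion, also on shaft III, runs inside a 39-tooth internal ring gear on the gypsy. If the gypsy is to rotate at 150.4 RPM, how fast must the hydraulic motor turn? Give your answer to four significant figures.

Overall ratio R = 1.5882 × 0.625 × 1.6957 = 1.6832.
Required input speed = output speed × R = 150.4 × 1.6832 = 253.15 RPM.

253.2 RPM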